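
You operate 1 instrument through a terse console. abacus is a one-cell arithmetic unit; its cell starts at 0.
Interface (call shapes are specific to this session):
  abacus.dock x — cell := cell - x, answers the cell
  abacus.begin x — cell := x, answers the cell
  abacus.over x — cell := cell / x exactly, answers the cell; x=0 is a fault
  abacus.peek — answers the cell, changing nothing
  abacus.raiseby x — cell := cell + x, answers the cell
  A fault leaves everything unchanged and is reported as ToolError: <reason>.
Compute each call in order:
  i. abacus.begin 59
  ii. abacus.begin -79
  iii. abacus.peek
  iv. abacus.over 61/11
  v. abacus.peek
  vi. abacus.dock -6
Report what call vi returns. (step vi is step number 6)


Step: abacus.begin[59]
Result: 59
Step: abacus.begin[-79]
Result: -79
Step: abacus.peek[]
Result: -79
Step: abacus.over[61/11]
Result: -869/61
Step: abacus.peek[]
Result: -869/61
Step: abacus.dock[-6]
Result: -503/61

Answer: -503/61


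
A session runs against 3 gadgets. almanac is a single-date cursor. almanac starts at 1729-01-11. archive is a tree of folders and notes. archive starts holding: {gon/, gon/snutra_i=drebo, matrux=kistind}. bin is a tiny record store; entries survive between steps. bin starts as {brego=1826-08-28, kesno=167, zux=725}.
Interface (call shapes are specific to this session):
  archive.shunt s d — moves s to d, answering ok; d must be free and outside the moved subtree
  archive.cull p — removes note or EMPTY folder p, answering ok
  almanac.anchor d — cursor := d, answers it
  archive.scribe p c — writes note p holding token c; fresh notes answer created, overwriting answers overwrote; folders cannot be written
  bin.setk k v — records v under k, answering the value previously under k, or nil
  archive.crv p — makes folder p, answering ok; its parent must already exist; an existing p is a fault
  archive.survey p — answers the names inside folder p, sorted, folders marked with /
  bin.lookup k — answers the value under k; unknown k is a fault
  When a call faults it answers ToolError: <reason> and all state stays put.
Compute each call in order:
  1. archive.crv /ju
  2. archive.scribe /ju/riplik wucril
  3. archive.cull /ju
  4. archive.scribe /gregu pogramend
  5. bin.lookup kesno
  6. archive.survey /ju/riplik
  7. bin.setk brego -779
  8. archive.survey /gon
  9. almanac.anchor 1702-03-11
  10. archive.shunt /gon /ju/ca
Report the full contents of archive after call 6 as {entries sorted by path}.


Do: crv[/ju]
See: ok
Do: scribe[/ju/riplik; wucril]
See: created
Do: cull[/ju]
See: ToolError: not empty
Do: scribe[/gregu; pogramend]
See: created
Do: lookup[kesno]
See: 167
Do: survey[/ju/riplik]
See: ToolError: not a directory
Do: setk[brego; -779]
See: 1826-08-28
Do: survey[/gon]
See: [snutra_i]
Do: anchor[1702-03-11]
See: 1702-03-11
Do: shunt[/gon; /ju/ca]
See: ok

Answer: {gon/, gon/snutra_i=drebo, gregu=pogramend, ju/, ju/riplik=wucril, matrux=kistind}


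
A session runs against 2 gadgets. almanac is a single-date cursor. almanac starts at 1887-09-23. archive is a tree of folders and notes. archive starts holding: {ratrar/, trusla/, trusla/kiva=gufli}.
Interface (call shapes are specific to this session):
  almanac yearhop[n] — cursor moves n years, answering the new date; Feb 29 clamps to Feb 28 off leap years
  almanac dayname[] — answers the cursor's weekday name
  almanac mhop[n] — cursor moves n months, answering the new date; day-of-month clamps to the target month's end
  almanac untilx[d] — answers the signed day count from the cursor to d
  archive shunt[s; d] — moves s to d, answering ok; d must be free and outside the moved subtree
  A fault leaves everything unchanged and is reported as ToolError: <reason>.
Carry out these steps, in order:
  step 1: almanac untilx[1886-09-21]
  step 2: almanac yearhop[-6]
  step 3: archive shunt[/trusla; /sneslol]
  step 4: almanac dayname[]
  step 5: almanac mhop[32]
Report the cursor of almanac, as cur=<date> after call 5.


Next I call almanac untilx with 1886-09-21, which returns -367.
Now I run almanac yearhop with -6, which returns 1881-09-23.
I invoke archive shunt with /trusla, /sneslol, — result: ok.
I use almanac dayname(), yielding Friday.
Using almanac mhop with 32, → 1884-05-23.

Answer: cur=1884-05-23


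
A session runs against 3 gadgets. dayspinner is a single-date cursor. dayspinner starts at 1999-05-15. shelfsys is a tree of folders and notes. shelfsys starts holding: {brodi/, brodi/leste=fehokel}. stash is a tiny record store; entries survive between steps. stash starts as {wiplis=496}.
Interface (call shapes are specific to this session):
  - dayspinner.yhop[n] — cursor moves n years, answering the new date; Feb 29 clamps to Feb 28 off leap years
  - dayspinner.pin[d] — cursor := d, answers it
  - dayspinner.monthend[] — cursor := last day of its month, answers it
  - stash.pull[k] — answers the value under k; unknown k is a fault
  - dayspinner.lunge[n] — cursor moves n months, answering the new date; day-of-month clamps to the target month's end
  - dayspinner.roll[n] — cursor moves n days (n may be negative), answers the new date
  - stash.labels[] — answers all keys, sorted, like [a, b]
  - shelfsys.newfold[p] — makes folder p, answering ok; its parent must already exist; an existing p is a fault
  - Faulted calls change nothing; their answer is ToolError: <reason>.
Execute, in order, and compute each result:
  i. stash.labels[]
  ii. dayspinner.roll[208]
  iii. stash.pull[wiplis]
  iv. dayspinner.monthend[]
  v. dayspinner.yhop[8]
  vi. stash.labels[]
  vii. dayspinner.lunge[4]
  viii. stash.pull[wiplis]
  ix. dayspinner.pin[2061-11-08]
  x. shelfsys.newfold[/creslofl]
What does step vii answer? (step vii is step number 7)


Answer: 2008-04-30

Derivation:
// stash.labels() == [wiplis]
// dayspinner.roll(n: 208) == 1999-12-09
// stash.pull(k: wiplis) == 496
// dayspinner.monthend() == 1999-12-31
// dayspinner.yhop(n: 8) == 2007-12-31
// stash.labels() == [wiplis]
// dayspinner.lunge(n: 4) == 2008-04-30
// stash.pull(k: wiplis) == 496
// dayspinner.pin(d: 2061-11-08) == 2061-11-08
// shelfsys.newfold(p: /creslofl) == ok


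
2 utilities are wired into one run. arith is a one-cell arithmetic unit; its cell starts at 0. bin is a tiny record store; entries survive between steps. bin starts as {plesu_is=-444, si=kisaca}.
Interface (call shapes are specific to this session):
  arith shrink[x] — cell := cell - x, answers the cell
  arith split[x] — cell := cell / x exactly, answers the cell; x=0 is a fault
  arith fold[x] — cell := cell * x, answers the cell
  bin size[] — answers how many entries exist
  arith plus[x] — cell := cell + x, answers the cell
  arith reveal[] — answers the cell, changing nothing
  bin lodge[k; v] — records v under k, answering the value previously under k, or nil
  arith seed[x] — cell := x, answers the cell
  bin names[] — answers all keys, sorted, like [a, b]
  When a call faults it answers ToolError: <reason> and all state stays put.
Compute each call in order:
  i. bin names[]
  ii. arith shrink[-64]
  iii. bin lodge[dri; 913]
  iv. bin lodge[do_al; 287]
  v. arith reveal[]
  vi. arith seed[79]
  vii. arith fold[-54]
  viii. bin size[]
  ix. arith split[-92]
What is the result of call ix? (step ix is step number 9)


Answer: 2133/46

Derivation:
·→ bin names()
·← [plesu_is, si]
·→ arith shrink(-64)
·← 64
·→ bin lodge(dri, 913)
·← nil
·→ bin lodge(do_al, 287)
·← nil
·→ arith reveal()
·← 64
·→ arith seed(79)
·← 79
·→ arith fold(-54)
·← -4266
·→ bin size()
·← 4
·→ arith split(-92)
·← 2133/46


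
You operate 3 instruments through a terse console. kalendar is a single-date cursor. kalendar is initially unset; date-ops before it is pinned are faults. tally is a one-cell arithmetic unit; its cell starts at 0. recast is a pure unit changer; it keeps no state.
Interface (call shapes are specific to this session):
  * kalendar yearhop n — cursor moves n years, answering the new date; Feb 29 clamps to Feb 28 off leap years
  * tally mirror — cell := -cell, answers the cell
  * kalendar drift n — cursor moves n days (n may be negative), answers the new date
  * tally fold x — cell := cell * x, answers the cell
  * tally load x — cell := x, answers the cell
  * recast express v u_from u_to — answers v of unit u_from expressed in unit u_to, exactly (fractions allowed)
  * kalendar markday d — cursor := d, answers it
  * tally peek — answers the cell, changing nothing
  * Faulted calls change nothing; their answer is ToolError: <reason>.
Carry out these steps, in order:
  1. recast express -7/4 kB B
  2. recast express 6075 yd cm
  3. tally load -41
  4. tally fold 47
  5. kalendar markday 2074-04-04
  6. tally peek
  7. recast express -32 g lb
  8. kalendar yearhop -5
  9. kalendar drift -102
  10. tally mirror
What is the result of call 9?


Answer: 2068-12-23

Derivation:
% recast express v=-7/4 u_from=kB u_to=B
  -1750
% recast express v=6075 u_from=yd u_to=cm
  555498
% tally load x=-41
  -41
% tally fold x=47
  -1927
% kalendar markday d=2074-04-04
  2074-04-04
% tally peek
  -1927
% recast express v=-32 u_from=g u_to=lb
  -3200000/45359237
% kalendar yearhop n=-5
  2069-04-04
% kalendar drift n=-102
  2068-12-23
% tally mirror
  1927


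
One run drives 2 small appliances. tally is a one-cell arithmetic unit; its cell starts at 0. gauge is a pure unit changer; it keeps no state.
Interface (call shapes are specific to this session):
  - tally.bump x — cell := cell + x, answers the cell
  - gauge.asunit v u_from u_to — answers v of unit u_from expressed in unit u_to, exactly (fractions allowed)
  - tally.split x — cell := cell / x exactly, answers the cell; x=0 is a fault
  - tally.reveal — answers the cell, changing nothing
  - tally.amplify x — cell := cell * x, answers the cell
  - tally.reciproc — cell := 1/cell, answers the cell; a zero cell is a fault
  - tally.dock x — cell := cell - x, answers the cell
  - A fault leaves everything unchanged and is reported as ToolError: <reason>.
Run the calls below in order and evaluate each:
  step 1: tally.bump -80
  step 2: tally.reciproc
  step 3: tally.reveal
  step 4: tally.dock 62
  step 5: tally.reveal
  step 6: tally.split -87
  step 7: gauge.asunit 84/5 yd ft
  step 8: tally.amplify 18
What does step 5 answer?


Answer: -4961/80

Derivation:
// bump(-80) => -80
// reciproc() => -1/80
// reveal() => -1/80
// dock(62) => -4961/80
// reveal() => -4961/80
// split(-87) => 4961/6960
// asunit(84/5, yd, ft) => 252/5
// amplify(18) => 14883/1160


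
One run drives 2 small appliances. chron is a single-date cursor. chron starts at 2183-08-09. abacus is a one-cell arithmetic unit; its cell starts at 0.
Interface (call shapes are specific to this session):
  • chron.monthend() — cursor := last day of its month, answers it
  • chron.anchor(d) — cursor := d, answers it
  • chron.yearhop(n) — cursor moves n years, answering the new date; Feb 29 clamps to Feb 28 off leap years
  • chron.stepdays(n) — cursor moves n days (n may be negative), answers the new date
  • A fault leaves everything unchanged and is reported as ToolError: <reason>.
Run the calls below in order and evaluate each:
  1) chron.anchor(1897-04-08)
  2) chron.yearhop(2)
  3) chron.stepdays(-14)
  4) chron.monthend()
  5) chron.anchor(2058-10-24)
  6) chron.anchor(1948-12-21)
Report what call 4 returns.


Answer: 1899-03-31

Derivation:
-- chron.anchor(d: 1897-04-08) -> 1897-04-08
-- chron.yearhop(n: 2) -> 1899-04-08
-- chron.stepdays(n: -14) -> 1899-03-25
-- chron.monthend() -> 1899-03-31
-- chron.anchor(d: 2058-10-24) -> 2058-10-24
-- chron.anchor(d: 1948-12-21) -> 1948-12-21


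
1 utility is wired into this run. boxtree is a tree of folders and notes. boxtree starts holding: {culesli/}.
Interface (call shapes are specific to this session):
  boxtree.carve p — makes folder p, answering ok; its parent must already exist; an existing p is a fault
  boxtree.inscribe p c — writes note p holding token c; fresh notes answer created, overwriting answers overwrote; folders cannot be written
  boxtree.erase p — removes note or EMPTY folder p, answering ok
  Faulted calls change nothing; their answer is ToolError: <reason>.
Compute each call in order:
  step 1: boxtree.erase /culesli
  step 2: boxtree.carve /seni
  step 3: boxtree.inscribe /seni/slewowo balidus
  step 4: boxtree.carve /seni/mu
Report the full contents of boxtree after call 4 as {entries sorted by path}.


Answer: {seni/, seni/mu/, seni/slewowo=balidus}

Derivation:
Next I call boxtree.erase passing p→/culesli: ok.
Using boxtree.carve passing p→/seni, — result: ok.
Next I call boxtree.inscribe passing p→/seni/slewowo, c→balidus, and see created.
Calling boxtree.carve passing p→/seni/mu, and get ok.


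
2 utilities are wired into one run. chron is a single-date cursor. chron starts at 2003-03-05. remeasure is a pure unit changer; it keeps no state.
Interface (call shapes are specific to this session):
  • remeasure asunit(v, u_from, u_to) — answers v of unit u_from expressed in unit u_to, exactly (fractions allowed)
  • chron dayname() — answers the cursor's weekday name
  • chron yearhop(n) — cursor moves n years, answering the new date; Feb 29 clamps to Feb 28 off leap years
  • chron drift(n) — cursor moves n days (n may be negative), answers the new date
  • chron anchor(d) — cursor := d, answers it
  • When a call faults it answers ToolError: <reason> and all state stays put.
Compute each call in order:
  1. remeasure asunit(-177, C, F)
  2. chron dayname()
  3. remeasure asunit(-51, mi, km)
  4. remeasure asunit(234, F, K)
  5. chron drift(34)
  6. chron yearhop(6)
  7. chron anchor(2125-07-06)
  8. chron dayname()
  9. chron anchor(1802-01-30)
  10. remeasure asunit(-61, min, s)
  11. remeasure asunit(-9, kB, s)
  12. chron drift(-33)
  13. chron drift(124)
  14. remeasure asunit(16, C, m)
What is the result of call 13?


Answer: 1802-05-01

Derivation:
-- remeasure asunit(v='-177', u_from='C', u_to='F') ~> -1433/5
-- chron dayname() ~> Wednesday
-- remeasure asunit(v='-51', u_from='mi', u_to='km') ~> -1282446/15625
-- remeasure asunit(v='234', u_from='F', u_to='K') ~> 69367/180
-- chron drift(n='34') ~> 2003-04-08
-- chron yearhop(n='6') ~> 2009-04-08
-- chron anchor(d='2125-07-06') ~> 2125-07-06
-- chron dayname() ~> Friday
-- chron anchor(d='1802-01-30') ~> 1802-01-30
-- remeasure asunit(v='-61', u_from='min', u_to='s') ~> -3660
-- remeasure asunit(v='-9', u_from='kB', u_to='s') ~> ToolError: incompatible units
-- chron drift(n='-33') ~> 1801-12-28
-- chron drift(n='124') ~> 1802-05-01
-- remeasure asunit(v='16', u_from='C', u_to='m') ~> ToolError: incompatible units


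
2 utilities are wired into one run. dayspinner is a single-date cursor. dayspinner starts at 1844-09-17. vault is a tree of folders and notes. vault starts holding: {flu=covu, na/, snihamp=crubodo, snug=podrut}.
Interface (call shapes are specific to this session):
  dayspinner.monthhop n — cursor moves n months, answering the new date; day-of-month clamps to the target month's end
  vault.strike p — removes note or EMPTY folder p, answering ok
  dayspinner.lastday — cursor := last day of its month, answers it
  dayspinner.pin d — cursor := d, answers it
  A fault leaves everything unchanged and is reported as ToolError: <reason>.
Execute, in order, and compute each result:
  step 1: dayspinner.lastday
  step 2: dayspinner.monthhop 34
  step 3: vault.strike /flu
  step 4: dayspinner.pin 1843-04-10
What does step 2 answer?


Answer: 1847-07-30

Derivation:
Step: dayspinner.lastday[]
Result: 1844-09-30
Step: dayspinner.monthhop[n→34]
Result: 1847-07-30
Step: vault.strike[p→/flu]
Result: ok
Step: dayspinner.pin[d→1843-04-10]
Result: 1843-04-10


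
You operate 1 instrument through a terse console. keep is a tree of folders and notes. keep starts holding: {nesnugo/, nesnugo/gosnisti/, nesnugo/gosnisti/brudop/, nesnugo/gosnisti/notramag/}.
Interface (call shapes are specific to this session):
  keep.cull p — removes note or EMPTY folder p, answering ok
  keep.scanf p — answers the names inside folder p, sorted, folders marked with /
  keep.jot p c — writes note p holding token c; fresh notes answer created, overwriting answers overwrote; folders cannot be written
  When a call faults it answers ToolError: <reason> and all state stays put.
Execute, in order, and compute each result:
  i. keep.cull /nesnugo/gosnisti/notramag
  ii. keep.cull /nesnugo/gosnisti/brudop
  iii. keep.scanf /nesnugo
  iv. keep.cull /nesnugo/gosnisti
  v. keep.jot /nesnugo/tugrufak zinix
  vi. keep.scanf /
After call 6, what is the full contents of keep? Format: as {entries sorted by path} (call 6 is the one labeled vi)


Step: keep.cull[p→/nesnugo/gosnisti/notramag]
Result: ok
Step: keep.cull[p→/nesnugo/gosnisti/brudop]
Result: ok
Step: keep.scanf[p→/nesnugo]
Result: [gosnisti/]
Step: keep.cull[p→/nesnugo/gosnisti]
Result: ok
Step: keep.jot[p→/nesnugo/tugrufak; c→zinix]
Result: created
Step: keep.scanf[p→/]
Result: [nesnugo/]

Answer: {nesnugo/, nesnugo/tugrufak=zinix}


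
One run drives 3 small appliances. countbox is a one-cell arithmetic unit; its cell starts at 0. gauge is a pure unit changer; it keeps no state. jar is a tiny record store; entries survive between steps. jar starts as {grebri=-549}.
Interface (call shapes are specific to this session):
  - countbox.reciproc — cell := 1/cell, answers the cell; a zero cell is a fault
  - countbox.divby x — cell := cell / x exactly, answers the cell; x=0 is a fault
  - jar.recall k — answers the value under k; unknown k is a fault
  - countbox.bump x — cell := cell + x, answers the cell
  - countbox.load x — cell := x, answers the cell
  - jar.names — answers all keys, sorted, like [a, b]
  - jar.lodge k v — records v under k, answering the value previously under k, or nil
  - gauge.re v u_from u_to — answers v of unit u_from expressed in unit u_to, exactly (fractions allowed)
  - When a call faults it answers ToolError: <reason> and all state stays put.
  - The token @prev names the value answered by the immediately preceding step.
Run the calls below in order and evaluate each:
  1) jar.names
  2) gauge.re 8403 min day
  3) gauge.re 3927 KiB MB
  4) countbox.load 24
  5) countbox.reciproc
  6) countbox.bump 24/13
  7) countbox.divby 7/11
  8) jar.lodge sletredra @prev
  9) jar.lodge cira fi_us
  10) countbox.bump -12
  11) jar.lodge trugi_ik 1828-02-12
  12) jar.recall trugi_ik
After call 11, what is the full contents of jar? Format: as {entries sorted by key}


→ names()
← [grebri]
→ re(v: 8403, u_from: min, u_to: day)
← 2801/480
→ re(v: 3927, u_from: KiB, u_to: MB)
← 62832/15625
→ load(x: 24)
← 24
→ reciproc()
← 1/24
→ bump(x: 24/13)
← 589/312
→ divby(x: 7/11)
← 6479/2184
→ lodge(k: sletredra, v: @prev)
← nil
→ lodge(k: cira, v: fi_us)
← nil
→ bump(x: -12)
← -19729/2184
→ lodge(k: trugi_ik, v: 1828-02-12)
← nil
→ recall(k: trugi_ik)
← 1828-02-12

Answer: {cira=fi_us, grebri=-549, sletredra=6479/2184, trugi_ik=1828-02-12}


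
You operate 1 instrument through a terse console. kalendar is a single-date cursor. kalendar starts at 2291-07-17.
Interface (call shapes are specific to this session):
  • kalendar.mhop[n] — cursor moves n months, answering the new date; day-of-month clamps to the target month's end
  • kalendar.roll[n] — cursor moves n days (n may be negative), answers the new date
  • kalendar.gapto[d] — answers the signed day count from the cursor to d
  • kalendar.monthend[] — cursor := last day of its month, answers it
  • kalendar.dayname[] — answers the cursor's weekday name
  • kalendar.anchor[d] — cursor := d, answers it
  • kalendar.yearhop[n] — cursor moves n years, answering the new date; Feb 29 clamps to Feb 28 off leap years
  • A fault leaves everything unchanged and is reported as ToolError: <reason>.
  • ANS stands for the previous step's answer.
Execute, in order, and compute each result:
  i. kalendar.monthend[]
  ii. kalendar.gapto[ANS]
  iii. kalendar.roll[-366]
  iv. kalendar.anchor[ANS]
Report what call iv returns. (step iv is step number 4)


Act: kalendar.monthend[]
Obs: 2291-07-31
Act: kalendar.gapto[d=ANS]
Obs: 0
Act: kalendar.roll[n=-366]
Obs: 2290-07-30
Act: kalendar.anchor[d=ANS]
Obs: 2290-07-30

Answer: 2290-07-30


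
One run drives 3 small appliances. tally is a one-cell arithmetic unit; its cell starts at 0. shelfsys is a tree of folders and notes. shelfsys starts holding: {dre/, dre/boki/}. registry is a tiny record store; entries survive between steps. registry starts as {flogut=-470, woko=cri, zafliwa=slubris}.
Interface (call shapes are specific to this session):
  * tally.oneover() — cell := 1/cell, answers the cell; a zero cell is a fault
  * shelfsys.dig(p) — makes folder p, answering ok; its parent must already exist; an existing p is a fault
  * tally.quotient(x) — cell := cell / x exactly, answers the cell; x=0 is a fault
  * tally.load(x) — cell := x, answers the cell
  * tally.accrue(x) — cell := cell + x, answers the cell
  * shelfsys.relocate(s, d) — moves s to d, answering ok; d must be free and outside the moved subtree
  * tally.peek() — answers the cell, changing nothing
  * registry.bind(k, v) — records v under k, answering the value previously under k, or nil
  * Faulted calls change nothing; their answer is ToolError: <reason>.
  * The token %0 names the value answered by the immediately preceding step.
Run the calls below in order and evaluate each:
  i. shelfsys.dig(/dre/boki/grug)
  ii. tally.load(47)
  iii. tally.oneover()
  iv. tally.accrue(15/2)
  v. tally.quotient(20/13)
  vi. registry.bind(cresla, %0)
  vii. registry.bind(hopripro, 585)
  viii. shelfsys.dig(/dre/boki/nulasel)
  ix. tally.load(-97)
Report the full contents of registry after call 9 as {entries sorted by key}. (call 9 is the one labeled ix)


>>> shelfsys.dig p→/dre/boki/grug
  ok
>>> tally.load x→47
  47
>>> tally.oneover
  1/47
>>> tally.accrue x→15/2
  707/94
>>> tally.quotient x→20/13
  9191/1880
>>> registry.bind k→cresla v→%0
  nil
>>> registry.bind k→hopripro v→585
  nil
>>> shelfsys.dig p→/dre/boki/nulasel
  ok
>>> tally.load x→-97
  -97

Answer: {cresla=9191/1880, flogut=-470, hopripro=585, woko=cri, zafliwa=slubris}


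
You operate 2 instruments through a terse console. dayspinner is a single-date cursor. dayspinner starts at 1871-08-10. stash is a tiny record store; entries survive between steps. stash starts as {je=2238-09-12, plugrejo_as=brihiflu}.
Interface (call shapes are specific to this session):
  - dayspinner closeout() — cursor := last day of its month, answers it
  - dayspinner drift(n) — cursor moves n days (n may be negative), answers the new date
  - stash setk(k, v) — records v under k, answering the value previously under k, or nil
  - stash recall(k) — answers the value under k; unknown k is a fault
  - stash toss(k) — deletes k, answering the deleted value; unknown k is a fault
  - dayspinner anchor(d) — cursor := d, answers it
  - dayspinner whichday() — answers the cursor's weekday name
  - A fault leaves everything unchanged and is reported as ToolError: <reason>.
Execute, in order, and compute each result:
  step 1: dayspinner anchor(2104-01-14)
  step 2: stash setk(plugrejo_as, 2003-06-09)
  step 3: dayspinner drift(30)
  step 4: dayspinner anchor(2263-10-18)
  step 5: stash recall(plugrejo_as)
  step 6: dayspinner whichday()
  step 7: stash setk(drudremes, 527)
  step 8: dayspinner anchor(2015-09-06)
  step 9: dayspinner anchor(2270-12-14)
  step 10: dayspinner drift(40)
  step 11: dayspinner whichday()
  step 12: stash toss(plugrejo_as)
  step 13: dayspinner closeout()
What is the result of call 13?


CALL dayspinner anchor[d→2104-01-14]
RET  2104-01-14
CALL stash setk[k→plugrejo_as; v→2003-06-09]
RET  brihiflu
CALL dayspinner drift[n→30]
RET  2104-02-13
CALL dayspinner anchor[d→2263-10-18]
RET  2263-10-18
CALL stash recall[k→plugrejo_as]
RET  2003-06-09
CALL dayspinner whichday[]
RET  Sunday
CALL stash setk[k→drudremes; v→527]
RET  nil
CALL dayspinner anchor[d→2015-09-06]
RET  2015-09-06
CALL dayspinner anchor[d→2270-12-14]
RET  2270-12-14
CALL dayspinner drift[n→40]
RET  2271-01-23
CALL dayspinner whichday[]
RET  Monday
CALL stash toss[k→plugrejo_as]
RET  2003-06-09
CALL dayspinner closeout[]
RET  2271-01-31

Answer: 2271-01-31


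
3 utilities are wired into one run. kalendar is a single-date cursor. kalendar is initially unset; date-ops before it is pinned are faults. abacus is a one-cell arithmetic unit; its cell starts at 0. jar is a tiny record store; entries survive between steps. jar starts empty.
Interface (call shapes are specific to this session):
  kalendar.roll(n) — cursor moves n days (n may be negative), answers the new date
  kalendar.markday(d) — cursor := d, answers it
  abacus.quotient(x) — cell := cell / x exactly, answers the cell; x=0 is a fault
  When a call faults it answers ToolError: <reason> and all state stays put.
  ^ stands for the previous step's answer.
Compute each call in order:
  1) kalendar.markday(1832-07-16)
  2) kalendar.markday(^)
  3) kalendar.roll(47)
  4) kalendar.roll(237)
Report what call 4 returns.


Answer: 1833-04-26

Derivation:
Using kalendar.markday on 1832-07-16, — result: 1832-07-16.
I try kalendar.markday on ^, and see 1832-07-16.
I use kalendar.roll on 47, giving 1832-09-01.
Invoking kalendar.roll on 237, giving 1833-04-26.


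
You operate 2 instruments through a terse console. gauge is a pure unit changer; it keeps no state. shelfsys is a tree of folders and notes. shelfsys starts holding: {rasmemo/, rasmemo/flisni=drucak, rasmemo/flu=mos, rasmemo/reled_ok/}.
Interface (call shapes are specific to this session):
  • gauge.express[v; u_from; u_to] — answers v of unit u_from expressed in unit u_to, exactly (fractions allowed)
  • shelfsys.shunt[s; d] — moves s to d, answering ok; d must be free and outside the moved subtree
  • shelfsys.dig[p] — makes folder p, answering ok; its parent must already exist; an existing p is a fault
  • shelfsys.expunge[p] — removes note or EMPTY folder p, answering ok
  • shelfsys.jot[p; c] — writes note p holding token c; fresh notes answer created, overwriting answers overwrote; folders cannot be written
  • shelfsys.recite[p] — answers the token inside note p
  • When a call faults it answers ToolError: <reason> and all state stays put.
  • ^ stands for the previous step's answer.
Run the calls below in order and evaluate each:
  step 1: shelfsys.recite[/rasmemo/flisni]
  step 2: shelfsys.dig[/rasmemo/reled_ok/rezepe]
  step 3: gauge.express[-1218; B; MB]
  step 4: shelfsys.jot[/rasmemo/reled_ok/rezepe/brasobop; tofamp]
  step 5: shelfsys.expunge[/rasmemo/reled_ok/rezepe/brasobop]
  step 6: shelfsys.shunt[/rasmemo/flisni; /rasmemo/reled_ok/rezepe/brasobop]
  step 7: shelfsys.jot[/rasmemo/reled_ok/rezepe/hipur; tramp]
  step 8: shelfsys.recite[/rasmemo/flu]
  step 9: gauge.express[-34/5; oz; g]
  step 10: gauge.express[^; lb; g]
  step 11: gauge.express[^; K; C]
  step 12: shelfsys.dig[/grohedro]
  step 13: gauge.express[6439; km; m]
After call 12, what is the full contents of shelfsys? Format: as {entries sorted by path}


Answer: {grohedro/, rasmemo/, rasmemo/flu=mos, rasmemo/reled_ok/, rasmemo/reled_ok/rezepe/, rasmemo/reled_ok/rezepe/brasobop=drucak, rasmemo/reled_ok/rezepe/hipur=tramp}

Derivation:
% shelfsys.recite p='/rasmemo/flisni'
  drucak
% shelfsys.dig p='/rasmemo/reled_ok/rezepe'
  ok
% gauge.express v='-1218' u_from='B' u_to='MB'
  -609/500000
% shelfsys.jot p='/rasmemo/reled_ok/rezepe/brasobop' c='tofamp'
  created
% shelfsys.expunge p='/rasmemo/reled_ok/rezepe/brasobop'
  ok
% shelfsys.shunt s='/rasmemo/flisni' d='/rasmemo/reled_ok/rezepe/brasobop'
  ok
% shelfsys.jot p='/rasmemo/reled_ok/rezepe/hipur' c='tramp'
  created
% shelfsys.recite p='/rasmemo/flu'
  mos
% gauge.express v='-34/5' u_from='oz' u_to='g'
  -771107029/4000000
% gauge.express v='^' u_from='lb' u_to='g'
  -34976826480776873/400000000000
% gauge.express v='^' u_from='K' u_to='C'
  -35086086480776873/400000000000
% shelfsys.dig p='/grohedro'
  ok
% gauge.express v='6439' u_from='km' u_to='m'
  6439000


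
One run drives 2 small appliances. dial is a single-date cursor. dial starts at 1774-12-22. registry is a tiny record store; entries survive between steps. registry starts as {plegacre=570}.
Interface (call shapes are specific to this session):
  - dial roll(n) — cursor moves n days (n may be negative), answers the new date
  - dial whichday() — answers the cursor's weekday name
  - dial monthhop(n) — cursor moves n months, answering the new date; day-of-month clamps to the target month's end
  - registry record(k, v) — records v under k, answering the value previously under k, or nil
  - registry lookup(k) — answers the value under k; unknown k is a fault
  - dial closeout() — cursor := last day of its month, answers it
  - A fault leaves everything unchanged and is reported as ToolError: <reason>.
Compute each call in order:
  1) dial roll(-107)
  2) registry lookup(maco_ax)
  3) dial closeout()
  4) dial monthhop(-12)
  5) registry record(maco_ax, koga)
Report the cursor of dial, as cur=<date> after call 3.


Answer: cur=1774-09-30

Derivation:
% dial roll n→-107
[out] 1774-09-06
% registry lookup k→maco_ax
[out] ToolError: no such key maco_ax
% dial closeout
[out] 1774-09-30
% dial monthhop n→-12
[out] 1773-09-30
% registry record k→maco_ax v→koga
[out] nil


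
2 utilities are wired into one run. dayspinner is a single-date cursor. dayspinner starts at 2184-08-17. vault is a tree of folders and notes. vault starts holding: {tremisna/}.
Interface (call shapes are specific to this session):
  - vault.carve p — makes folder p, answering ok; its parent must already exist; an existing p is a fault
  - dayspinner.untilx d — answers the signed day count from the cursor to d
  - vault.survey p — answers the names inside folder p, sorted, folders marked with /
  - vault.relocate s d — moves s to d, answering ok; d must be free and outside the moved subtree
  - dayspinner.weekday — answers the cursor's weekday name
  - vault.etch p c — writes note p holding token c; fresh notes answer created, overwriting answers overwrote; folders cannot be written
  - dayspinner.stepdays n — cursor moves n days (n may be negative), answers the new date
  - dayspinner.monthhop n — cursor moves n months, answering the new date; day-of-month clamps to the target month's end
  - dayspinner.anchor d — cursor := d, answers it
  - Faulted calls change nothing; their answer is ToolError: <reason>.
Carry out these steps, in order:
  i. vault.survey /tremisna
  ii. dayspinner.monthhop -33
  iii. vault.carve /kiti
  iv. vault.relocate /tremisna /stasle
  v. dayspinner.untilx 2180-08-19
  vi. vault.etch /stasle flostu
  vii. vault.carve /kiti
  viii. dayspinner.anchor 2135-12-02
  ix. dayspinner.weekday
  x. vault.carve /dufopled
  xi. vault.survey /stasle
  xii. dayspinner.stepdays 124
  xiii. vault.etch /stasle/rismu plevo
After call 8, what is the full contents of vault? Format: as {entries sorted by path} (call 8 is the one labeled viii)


Answer: {kiti/, stasle/}

Derivation:
·→ vault.survey(p: /tremisna)
·← []
·→ dayspinner.monthhop(n: -33)
·← 2181-11-17
·→ vault.carve(p: /kiti)
·← ok
·→ vault.relocate(s: /tremisna, d: /stasle)
·← ok
·→ dayspinner.untilx(d: 2180-08-19)
·← -455
·→ vault.etch(p: /stasle, c: flostu)
·← ToolError: is a directory
·→ vault.carve(p: /kiti)
·← ToolError: exists
·→ dayspinner.anchor(d: 2135-12-02)
·← 2135-12-02
·→ dayspinner.weekday()
·← Friday
·→ vault.carve(p: /dufopled)
·← ok
·→ vault.survey(p: /stasle)
·← []
·→ dayspinner.stepdays(n: 124)
·← 2136-04-04
·→ vault.etch(p: /stasle/rismu, c: plevo)
·← created


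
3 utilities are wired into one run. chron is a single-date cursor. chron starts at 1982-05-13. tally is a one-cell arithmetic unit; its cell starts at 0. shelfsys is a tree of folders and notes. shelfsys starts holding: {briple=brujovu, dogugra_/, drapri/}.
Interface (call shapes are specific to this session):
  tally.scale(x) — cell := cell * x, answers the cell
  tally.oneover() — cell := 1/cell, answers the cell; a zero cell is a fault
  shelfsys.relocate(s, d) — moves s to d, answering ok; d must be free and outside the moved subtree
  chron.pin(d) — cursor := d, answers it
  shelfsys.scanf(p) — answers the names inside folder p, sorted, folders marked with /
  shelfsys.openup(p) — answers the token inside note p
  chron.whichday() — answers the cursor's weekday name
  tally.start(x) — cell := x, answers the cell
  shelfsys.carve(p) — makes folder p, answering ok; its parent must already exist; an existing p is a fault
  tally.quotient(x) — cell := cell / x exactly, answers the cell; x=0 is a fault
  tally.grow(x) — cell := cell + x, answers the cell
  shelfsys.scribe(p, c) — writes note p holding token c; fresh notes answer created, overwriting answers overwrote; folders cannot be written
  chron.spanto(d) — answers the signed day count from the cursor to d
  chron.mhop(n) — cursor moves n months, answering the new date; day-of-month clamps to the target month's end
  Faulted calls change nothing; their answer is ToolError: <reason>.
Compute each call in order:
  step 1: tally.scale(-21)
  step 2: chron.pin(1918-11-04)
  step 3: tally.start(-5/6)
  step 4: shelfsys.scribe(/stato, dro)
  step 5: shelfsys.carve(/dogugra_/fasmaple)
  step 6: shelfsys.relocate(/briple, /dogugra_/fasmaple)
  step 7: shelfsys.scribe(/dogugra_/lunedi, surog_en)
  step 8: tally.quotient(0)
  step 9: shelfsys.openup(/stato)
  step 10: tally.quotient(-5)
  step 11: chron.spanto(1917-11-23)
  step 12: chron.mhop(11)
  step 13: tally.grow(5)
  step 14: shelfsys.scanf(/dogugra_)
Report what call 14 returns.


-- tally.scale(x→-21) ~> 0
-- chron.pin(d→1918-11-04) ~> 1918-11-04
-- tally.start(x→-5/6) ~> -5/6
-- shelfsys.scribe(p→/stato, c→dro) ~> created
-- shelfsys.carve(p→/dogugra_/fasmaple) ~> ok
-- shelfsys.relocate(s→/briple, d→/dogugra_/fasmaple) ~> ToolError: exists
-- shelfsys.scribe(p→/dogugra_/lunedi, c→surog_en) ~> created
-- tally.quotient(x→0) ~> ToolError: division by zero
-- shelfsys.openup(p→/stato) ~> dro
-- tally.quotient(x→-5) ~> 1/6
-- chron.spanto(d→1917-11-23) ~> -346
-- chron.mhop(n→11) ~> 1919-10-04
-- tally.grow(x→5) ~> 31/6
-- shelfsys.scanf(p→/dogugra_) ~> [fasmaple/, lunedi]

Answer: [fasmaple/, lunedi]


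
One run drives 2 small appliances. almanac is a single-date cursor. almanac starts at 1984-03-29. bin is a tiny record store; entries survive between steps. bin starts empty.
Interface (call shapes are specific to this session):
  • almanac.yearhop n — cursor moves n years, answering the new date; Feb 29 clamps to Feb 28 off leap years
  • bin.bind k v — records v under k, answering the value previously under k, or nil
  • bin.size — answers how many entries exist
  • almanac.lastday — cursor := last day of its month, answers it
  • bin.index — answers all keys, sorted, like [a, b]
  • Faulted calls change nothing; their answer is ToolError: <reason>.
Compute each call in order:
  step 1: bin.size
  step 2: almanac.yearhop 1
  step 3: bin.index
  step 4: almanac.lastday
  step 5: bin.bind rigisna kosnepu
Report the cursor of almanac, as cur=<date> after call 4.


Answer: cur=1985-03-31

Derivation:
[in] bin.size
  0
[in] almanac.yearhop n→1
  1985-03-29
[in] bin.index
  []
[in] almanac.lastday
  1985-03-31
[in] bin.bind k→rigisna v→kosnepu
  nil


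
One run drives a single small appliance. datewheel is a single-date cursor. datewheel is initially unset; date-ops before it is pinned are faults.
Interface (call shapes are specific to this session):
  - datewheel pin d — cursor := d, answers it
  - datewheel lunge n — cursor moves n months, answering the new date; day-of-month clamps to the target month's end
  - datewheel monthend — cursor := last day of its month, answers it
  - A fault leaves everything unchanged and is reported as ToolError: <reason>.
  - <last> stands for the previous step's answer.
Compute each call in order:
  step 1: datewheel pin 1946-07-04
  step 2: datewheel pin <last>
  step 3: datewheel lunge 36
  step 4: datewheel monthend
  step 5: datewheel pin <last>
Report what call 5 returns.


Answer: 1949-07-31

Derivation:
# 1. datewheel pin(d=1946-07-04) ~> 1946-07-04
# 2. datewheel pin(d=<last>) ~> 1946-07-04
# 3. datewheel lunge(n=36) ~> 1949-07-04
# 4. datewheel monthend() ~> 1949-07-31
# 5. datewheel pin(d=<last>) ~> 1949-07-31


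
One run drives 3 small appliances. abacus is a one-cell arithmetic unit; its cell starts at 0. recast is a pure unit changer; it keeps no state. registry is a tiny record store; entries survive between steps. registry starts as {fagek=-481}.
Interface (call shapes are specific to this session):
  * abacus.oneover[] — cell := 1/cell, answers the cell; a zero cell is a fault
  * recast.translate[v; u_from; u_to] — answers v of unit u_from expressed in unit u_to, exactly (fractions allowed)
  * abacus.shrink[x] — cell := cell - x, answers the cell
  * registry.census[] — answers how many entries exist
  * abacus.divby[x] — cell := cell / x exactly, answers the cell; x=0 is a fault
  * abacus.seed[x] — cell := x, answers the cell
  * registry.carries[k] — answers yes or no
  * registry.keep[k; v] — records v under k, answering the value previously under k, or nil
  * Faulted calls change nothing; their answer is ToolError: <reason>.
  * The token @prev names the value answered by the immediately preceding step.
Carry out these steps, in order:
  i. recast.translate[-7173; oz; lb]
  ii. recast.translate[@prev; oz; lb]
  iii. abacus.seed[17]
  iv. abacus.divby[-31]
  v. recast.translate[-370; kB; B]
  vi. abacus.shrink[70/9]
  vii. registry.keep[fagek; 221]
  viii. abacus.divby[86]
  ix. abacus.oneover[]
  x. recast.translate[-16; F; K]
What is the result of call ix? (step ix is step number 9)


Answer: -23994/2323

Derivation:
·→ recast.translate(v→-7173, u_from→oz, u_to→lb)
·← -7173/16
·→ recast.translate(v→@prev, u_from→oz, u_to→lb)
·← -7173/256
·→ abacus.seed(x→17)
·← 17
·→ abacus.divby(x→-31)
·← -17/31
·→ recast.translate(v→-370, u_from→kB, u_to→B)
·← -370000
·→ abacus.shrink(x→70/9)
·← -2323/279
·→ registry.keep(k→fagek, v→221)
·← -481
·→ abacus.divby(x→86)
·← -2323/23994
·→ abacus.oneover()
·← -23994/2323
·→ recast.translate(v→-16, u_from→F, u_to→K)
·← 14789/60


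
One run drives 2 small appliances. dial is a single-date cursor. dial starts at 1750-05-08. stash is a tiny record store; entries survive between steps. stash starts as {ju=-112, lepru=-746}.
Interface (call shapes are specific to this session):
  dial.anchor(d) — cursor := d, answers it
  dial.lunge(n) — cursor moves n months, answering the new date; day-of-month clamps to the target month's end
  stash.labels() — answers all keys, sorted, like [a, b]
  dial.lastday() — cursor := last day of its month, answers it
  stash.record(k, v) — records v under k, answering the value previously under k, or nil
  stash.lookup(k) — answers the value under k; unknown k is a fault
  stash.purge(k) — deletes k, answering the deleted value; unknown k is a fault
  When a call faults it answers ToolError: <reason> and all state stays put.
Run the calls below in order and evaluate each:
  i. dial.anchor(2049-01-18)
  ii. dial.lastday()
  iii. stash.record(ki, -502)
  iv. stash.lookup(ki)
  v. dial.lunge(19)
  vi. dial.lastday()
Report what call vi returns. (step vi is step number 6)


→ dial.anchor(d→2049-01-18)
← 2049-01-18
→ dial.lastday()
← 2049-01-31
→ stash.record(k→ki, v→-502)
← nil
→ stash.lookup(k→ki)
← -502
→ dial.lunge(n→19)
← 2050-08-31
→ dial.lastday()
← 2050-08-31

Answer: 2050-08-31


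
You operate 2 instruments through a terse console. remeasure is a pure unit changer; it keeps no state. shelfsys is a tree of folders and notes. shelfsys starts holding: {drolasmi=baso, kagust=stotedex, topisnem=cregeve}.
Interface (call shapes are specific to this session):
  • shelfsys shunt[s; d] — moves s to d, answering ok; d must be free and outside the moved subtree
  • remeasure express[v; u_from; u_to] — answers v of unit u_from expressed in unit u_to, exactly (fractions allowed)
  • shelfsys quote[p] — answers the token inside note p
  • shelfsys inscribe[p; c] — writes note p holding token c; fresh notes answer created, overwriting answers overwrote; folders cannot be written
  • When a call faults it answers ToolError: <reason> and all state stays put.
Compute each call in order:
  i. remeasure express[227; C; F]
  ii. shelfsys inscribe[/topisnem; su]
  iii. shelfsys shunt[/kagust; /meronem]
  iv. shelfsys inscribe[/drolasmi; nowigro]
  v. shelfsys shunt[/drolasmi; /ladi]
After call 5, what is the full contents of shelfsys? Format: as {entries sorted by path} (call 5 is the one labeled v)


Answer: {ladi=nowigro, meronem=stotedex, topisnem=su}

Derivation:
Do: remeasure express[v: 227; u_from: C; u_to: F]
See: 2203/5
Do: shelfsys inscribe[p: /topisnem; c: su]
See: overwrote
Do: shelfsys shunt[s: /kagust; d: /meronem]
See: ok
Do: shelfsys inscribe[p: /drolasmi; c: nowigro]
See: overwrote
Do: shelfsys shunt[s: /drolasmi; d: /ladi]
See: ok
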